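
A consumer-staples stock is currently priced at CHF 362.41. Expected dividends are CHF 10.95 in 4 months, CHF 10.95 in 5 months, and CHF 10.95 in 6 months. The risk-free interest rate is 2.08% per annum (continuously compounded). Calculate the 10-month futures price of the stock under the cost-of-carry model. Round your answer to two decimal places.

CHF 335.61

PV(dividends) I = 10.95·e^(−0.0208·4/12) + 10.95·e^(−0.0208·5/12) + 10.95·e^(−0.0208·6/12)
I = 10.8743 + 10.8555 + 10.8367 = 32.5665
F = (S − I)·e^(rT) = (362.41 − 32.5665) · e^(0.0208·10/12)
= 329.8435 · e^0.017333 = 329.8435 × 1.017484 = CHF 335.61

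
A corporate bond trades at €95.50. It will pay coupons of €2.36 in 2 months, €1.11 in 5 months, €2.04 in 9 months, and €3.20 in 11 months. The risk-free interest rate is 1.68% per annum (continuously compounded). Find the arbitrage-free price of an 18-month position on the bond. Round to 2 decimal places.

PV(coupons) I = 2.36·e^(−0.0168·2/12) + 1.11·e^(−0.0168·5/12) + 2.04·e^(−0.0168·9/12) + 3.20·e^(−0.0168·11/12)
I = 2.3534 + 1.1023 + 2.0145 + 3.1511 = 8.6213
F = (S − I)·e^(rT) = (95.50 − 8.6213) · e^(0.0168·18/12)
= 86.8787 · e^0.025200 = 86.8787 × 1.025520 = €89.10

€89.10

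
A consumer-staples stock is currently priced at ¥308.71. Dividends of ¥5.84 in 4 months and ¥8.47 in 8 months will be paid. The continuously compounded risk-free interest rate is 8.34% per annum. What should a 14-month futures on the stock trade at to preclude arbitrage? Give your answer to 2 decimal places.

PV(dividends) I = 5.84·e^(−0.0834·4/12) + 8.47·e^(−0.0834·8/12)
I = 5.6799 + 8.0119 = 13.6918
F = (S − I)·e^(rT) = (308.71 − 13.6918) · e^(0.0834·14/12)
= 295.0182 · e^0.097300 = 295.0182 × 1.102191 = ¥325.17

¥325.17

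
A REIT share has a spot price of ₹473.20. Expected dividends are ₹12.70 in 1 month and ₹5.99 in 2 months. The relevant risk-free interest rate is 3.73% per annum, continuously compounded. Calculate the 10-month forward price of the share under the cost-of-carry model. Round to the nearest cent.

₹468.94

PV(dividends) I = 12.70·e^(−0.0373·1/12) + 5.99·e^(−0.0373·2/12)
I = 12.6606 + 5.9529 = 18.6135
F = (S − I)·e^(rT) = (473.20 − 18.6135) · e^(0.0373·10/12)
= 454.5865 · e^0.031083 = 454.5865 × 1.031571 = ₹468.94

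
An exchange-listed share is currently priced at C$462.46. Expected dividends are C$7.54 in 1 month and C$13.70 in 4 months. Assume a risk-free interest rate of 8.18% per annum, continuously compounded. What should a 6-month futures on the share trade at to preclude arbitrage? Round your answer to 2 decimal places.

C$460.08

PV(dividends) I = 7.54·e^(−0.0818·1/12) + 13.70·e^(−0.0818·4/12)
I = 7.4888 + 13.3315 = 20.8203
F = (S − I)·e^(rT) = (462.46 − 20.8203) · e^(0.0818·6/12)
= 441.6397 · e^0.040900 = 441.6397 × 1.041748 = C$460.08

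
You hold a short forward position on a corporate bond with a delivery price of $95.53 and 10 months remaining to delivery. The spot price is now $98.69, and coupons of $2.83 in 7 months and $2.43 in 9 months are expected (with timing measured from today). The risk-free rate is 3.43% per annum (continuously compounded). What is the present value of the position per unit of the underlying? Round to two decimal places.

-$0.71

PV(remaining coupons) I = 2.83·e^(−0.0343·7/12) + 2.43·e^(−0.0343·9/12) = 5.1422
Current forward F = (S − I)·e^(rT) = (98.69 − 5.1422)·e^(0.0343·10/12) = 93.5478 × 1.028996 = 96.2603
Value (long) = (F − K)·e^(−rT) = (96.2603 − 95.53) × 0.971821 = 0.7097
Short position value = −(long value) = -$0.71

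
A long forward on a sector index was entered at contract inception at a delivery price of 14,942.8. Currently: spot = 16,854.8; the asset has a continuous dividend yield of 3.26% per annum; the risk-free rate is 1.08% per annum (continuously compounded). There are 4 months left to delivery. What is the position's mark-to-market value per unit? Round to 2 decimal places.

1783.53

Current fair forward for the remaining 4 months: F = S·e^((r − q)·T), (r − q) = 0.0108 − 0.0326 = -0.0218
F = 16854.8 · e^(-0.0218 × 4/12) = 16854.8 × 0.99275967 = 16732.7657
Value of long forward = (F − K)·e^(−rT) = (16732.7657 − 14942.8) · e^(−0.0108·4/12)
= 1789.9657 × 0.99640647 = 1783.53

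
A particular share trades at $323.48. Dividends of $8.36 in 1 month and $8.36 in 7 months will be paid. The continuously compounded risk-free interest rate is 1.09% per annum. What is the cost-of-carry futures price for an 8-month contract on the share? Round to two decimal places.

PV(dividends) I = 8.36·e^(−0.0109·1/12) + 8.36·e^(−0.0109·7/12)
I = 8.3524 + 8.3070 = 16.6594
F = (S − I)·e^(rT) = (323.48 − 16.6594) · e^(0.0109·8/12)
= 306.8206 · e^0.007267 = 306.8206 × 1.007293 = $309.06

$309.06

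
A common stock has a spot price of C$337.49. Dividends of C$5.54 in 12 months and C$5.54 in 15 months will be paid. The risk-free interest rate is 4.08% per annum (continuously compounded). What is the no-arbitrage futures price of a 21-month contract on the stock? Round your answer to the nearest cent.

PV(dividends) I = 5.54·e^(−0.0408·12/12) + 5.54·e^(−0.0408·15/12)
I = 5.3185 + 5.2645 = 10.5830
F = (S − I)·e^(rT) = (337.49 − 10.5830) · e^(0.0408·21/12)
= 326.9070 · e^0.071400 = 326.9070 × 1.074011 = C$351.10

C$351.10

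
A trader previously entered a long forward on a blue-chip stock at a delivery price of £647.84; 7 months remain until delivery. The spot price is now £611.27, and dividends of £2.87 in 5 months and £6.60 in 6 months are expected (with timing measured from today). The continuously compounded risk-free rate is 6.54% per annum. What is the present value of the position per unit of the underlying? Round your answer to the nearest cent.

-£21.50

PV(remaining dividends) I = 2.87·e^(−0.0654·5/12) + 6.60·e^(−0.0654·6/12) = 9.1805
Current forward F = (S − I)·e^(rT) = (611.27 − 9.1805)·e^(0.0654·7/12) = 602.0895 × 1.038887 = 625.5030
Value (long) = (F − K)·e^(−rT) = (625.5030 − 647.84) × 0.962569 = -21.5009
Value = -£21.50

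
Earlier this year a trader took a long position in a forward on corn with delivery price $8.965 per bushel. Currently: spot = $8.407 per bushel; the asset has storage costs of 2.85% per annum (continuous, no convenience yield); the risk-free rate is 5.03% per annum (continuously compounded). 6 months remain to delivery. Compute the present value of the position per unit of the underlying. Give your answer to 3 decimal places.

-$0.215 per bushel

Current fair forward for the remaining 6 months: F = S·e^((r + u)·T), (r + u) = 0.0503 + 0.0285 = 0.0788
F = 8.407 · e^(0.0788 × 6/12) = 8.407 × 1.040186 = 8.7448
Value of long forward = (F − K)·e^(−rT) = (8.7448 − 8.965) · e^(−0.0503·6/12)
= -0.2202 × 0.975164 = -0.215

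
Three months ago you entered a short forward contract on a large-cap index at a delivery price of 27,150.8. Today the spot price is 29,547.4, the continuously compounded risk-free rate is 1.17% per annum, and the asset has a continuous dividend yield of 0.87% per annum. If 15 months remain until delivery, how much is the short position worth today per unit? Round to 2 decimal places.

Current fair forward for the remaining 15 months: F = S·e^((r − q)·T), (r − q) = 0.0117 − 0.0087 = 0.0030
F = 29547.4 · e^(0.0030 × 15/12) = 29547.4 × 1.00375704 = 29658.4108
Value of long forward = (F − K)·e^(−rT) = (29658.4108 − 27150.8) · e^(−0.0117·15/12)
= 2507.6108 × 0.98548143 = 2471.20
Short position value = −(long value) = -2471.20

-2471.20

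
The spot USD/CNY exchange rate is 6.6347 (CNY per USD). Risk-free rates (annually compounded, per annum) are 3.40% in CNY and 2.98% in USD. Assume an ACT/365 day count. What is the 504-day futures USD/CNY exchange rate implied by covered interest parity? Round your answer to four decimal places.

6.6721

By covered interest parity, F = S · (1+r_CNY)^T / (1+r_USD)^T
= 6.6347 × 1.047250 / 1.041381 = 6.6347 × 1.005636
F = 6.6721 CNY per USD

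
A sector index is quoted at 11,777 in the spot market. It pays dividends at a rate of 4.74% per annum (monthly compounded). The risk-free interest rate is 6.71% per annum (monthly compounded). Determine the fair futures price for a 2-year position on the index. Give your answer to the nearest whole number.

12,248

F = S · (1+r/12)^(12T) / (1+q/12)^(12T)
= 11777 × 1.143194 / 1.099234 = 11777 × 1.039991
F = 12,248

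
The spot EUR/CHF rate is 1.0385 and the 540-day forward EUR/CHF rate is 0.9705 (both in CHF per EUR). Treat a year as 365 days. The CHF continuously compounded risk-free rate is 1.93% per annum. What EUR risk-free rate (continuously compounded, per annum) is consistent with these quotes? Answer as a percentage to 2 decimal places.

6.51%

F = S·e^((r_CHF − r_EUR)T) ⇒ r_EUR = r_CHF − ln(F/S)/T
ln(0.9705/1.0385) = -0.067721; /(540/365) = -0.045774
r_EUR = 0.0193 + 0.045774 = 0.065074
r_EUR = 6.51%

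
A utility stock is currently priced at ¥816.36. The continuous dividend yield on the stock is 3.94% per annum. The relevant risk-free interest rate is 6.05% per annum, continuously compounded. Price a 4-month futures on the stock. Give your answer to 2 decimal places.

¥822.12

F = S·e^((r − q)T) = 816.36 · e^((0.0605 − 0.0394) × 4/12)
= 816.36 · e^0.007033 = 816.36 × 1.007058
F = ¥822.12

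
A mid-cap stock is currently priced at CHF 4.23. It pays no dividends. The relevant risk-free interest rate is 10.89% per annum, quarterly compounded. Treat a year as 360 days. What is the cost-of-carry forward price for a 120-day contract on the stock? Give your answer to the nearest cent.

F = S · (1+r/4)^(4T)
= 4.23 × 1.036464
F = CHF 4.38

CHF 4.38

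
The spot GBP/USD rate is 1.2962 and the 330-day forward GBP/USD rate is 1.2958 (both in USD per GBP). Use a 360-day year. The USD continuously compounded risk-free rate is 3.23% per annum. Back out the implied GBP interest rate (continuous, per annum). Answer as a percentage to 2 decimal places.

3.26%

F = S·e^((r_USD − r_GBP)T) ⇒ r_GBP = r_USD − ln(F/S)/T
ln(1.2958/1.2962) = -0.000309; /(330/360) = -0.000337
r_GBP = 0.0323 + 0.000337 = 0.032637
r_GBP = 3.26%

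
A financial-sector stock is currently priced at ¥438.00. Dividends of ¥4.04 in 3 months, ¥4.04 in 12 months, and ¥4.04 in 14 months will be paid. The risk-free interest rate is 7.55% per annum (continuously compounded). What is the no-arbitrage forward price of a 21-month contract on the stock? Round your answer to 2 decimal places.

PV(dividends) I = 4.04·e^(−0.0755·3/12) + 4.04·e^(−0.0755·12/12) + 4.04·e^(−0.0755·14/12)
I = 3.9645 + 3.7462 + 3.6994 = 11.4101
F = (S − I)·e^(rT) = (438.00 − 11.4101) · e^(0.0755·21/12)
= 426.5899 · e^0.132125 = 426.5899 × 1.141251 = ¥486.85

¥486.85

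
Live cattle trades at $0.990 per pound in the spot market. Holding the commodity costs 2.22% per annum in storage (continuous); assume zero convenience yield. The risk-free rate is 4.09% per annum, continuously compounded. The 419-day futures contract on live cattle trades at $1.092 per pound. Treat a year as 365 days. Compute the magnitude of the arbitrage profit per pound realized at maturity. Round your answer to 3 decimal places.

Fair futures: F* = S·e^(carry·T), with carry = (r + u) = 0.0409 + 0.0222 = 0.0631
F* = 0.990 · e^(0.0631 × 419/365) = 0.990 · e^0.072435 = 0.990 × 1.075123 = $1.0644
Market $1.092 > fair $1.0644: forward overpriced → cash-and-carry (buy spot, short the forward).
At maturity, profit = |F_mkt − F*| = |1.092 − 1.0644| = $0.028 per pound

$0.028 per pound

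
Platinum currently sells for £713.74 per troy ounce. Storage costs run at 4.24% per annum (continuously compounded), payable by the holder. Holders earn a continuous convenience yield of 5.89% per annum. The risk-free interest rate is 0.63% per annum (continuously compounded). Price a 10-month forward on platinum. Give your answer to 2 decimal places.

Net carry = r + u − y = 0.0063 + 0.0424 − 0.0589 = -0.0102
F = S·e^((r+u−y)T) = 713.74 · e^(-0.0102 × 10/12) = 713.74 · e^-0.008500
= 713.74 × 0.991536 = £707.70 per troy ounce

£707.70 per troy ounce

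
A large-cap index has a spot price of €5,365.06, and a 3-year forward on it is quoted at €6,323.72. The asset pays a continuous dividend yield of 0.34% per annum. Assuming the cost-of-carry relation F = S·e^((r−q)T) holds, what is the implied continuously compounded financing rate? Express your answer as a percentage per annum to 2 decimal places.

From F = S·e^((r−q)T): (r − q) = ln(F/S)/T
ln(6323.72/5365.06) = ln(1.178686) = 0.164400
(r − q) = 0.164400 / (3) = 0.054800
r = ln(F/S)/T + q = 0.054800 + 0.0034 = 0.058200
r = 5.82%

5.82%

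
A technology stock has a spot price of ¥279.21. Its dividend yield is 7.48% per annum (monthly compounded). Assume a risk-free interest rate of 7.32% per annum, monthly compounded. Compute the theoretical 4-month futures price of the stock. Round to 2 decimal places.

F = S · (1+r/12)^(12T) / (1+q/12)^(12T)
= 279.21 × 1.024624 / 1.025167 = 279.21 × 0.999470
F = ¥279.06

¥279.06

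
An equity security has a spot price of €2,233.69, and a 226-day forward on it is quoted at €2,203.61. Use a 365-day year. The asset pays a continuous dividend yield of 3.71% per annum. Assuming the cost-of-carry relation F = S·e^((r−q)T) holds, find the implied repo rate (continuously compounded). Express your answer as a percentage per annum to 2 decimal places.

1.52%

From F = S·e^((r−q)T): (r − q) = ln(F/S)/T
ln(2203.61/2233.69) = ln(0.986533) = -0.013559
(r − q) = -0.013559 / (226/365) = -0.021898
r = ln(F/S)/T + q = -0.021898 + 0.0371 = 0.015202
r = 1.52%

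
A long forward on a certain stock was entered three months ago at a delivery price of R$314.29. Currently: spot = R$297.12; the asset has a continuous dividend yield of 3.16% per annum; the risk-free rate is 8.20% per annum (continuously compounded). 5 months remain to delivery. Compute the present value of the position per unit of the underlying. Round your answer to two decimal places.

Current fair forward for the remaining 5 months: F = S·e^((r − q)·T), (r − q) = 0.0820 − 0.0316 = 0.0504
F = 297.12 · e^(0.0504 × 5/12) = 297.12 × 1.021222 = 303.4255
Value of long forward = (F − K)·e^(−rT) = (303.4255 − 314.29) · e^(−0.0820·5/12)
= -10.8645 × 0.966410 = -10.50

-R$10.50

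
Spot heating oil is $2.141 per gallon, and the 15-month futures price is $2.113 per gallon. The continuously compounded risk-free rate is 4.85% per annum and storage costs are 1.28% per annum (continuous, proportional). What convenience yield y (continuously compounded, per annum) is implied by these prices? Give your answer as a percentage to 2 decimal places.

F = S·e^((r+u−y)T) ⇒ (r+u−y) = ln(F/S)/T
ln(2.113/2.141) = -0.013164; /T ⇒ -0.010531
y = r + u − ln(F/S)/T = 0.0485 + 0.0128 + 0.010531 = 0.071831
y = 7.18%

7.18%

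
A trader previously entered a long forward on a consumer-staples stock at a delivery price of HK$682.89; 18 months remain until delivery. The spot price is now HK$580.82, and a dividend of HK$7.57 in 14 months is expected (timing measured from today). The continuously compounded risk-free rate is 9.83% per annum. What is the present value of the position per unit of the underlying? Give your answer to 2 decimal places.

PV(remaining dividends) I = 7.57·e^(−0.0983·14/12) = 6.7498
Current forward F = (S − I)·e^(rT) = (580.82 − 6.7498)·e^(0.0983·18/12) = 574.0702 × 1.158875 = 665.2756
Value (long) = (F − K)·e^(−rT) = (665.2756 − 682.89) × 0.862906 = -15.1996
Value = -HK$15.20

-HK$15.20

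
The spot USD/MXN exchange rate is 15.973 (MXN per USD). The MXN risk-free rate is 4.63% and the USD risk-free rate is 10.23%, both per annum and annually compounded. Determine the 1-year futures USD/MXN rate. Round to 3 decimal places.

15.162

By covered interest parity, F = S · (1+r_MXN)^T / (1+r_USD)^T
= 15.973 × 1.046300 / 1.102300 = 15.973 × 0.949197
F = 15.162 MXN per USD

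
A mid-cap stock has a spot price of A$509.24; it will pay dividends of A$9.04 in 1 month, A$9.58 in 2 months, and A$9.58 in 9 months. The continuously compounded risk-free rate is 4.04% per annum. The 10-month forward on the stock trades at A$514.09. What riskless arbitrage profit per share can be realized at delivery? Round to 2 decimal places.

A$16.19 per share

PV(dividends) I = 9.04·e^(−0.0404·1/12) + 9.58·e^(−0.0404·2/12) + 9.58·e^(−0.0404·9/12) = 27.8194
Fair forward F* = (S − I)·e^(rT) = (509.24 − 27.8194)·e^0.033667 = 481.4206 × 1.034240 = 497.9044
Market A$514.09 > fair 497.9044: forward overpriced → cash-and-carry (borrow at r, buy the stock and collect the dividends, short the forward).
Profit at T = |F_mkt − F*| = |514.09 − 497.9044| = A$16.19 per share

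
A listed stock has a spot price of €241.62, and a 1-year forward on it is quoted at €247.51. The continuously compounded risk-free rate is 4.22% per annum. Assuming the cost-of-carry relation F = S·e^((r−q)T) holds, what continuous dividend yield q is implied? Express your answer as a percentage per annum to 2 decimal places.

From F = S·e^((r−q)T): (r − q) = ln(F/S)/T
ln(247.51/241.62) = ln(1.024377) = 0.024085
(r − q) = 0.024085 / (1) = 0.024085
q = r − ln(F/S)/T = 0.0422 − 0.024085 = 0.018115
q = 1.81%

1.81%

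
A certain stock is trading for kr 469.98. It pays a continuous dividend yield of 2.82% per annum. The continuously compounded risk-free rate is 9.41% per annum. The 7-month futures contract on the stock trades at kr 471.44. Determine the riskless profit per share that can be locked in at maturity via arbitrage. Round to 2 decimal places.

kr 16.96 per share

Fair futures: F* = S·e^(carry·T), with carry = (r − q) = 0.0941 − 0.0282 = 0.0659
F* = 469.98 · e^(0.0659 × 7/12) = 469.98 · e^0.038442 = 469.98 × 1.039190 = kr 488.3985
Market kr 471.44 < fair kr 488.3985: forward underpriced → reverse cash-and-carry (short spot, go long the forward).
At maturity, profit = |F_mkt − F*| = |471.44 − 488.3985| = kr 16.96 per share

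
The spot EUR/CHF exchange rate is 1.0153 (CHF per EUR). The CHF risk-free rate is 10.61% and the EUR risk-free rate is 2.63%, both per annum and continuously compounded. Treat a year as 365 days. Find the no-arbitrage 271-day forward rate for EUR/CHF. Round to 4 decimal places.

1.0773

F = S·e^((r_CHF − r_EUR)T) = 1.0153 · e^((0.1061 − 0.0263) × 271/365)
= 1.0153 · e^0.059249 = 1.0153 × 1.061039
F = 1.0773 CHF per EUR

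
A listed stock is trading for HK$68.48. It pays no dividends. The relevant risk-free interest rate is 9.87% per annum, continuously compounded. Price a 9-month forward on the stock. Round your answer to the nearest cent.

HK$73.74

F = S·e^(rT) = 68.48 · e^(0.0987 × 9/12)
= 68.48 · e^0.074025 = 68.48 × 1.076834
F = HK$73.74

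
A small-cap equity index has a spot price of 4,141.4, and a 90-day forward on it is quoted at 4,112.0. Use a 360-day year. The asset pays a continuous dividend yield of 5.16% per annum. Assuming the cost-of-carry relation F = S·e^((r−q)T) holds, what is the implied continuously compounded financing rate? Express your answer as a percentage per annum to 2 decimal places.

From F = S·e^((r−q)T): (r − q) = ln(F/S)/T
ln(4112.0/4141.4) = ln(0.992901) = -0.007124
(r − q) = -0.007124 / (90/360) = -0.028496
r = ln(F/S)/T + q = -0.028496 + 0.0516 = 0.023104
r = 2.31%

2.31%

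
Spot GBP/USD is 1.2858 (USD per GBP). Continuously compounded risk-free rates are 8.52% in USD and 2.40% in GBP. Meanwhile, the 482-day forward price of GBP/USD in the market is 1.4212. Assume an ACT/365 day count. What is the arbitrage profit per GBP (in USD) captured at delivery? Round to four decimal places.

0.0272 per GBP (in USD)

Fair forward: F* = S·e^(carry·T), with carry = (r_USD − r_GBP) = 0.0852 − 0.0240 = 0.0612
F* = 1.2858 · e^(0.0612 × 482/365) = 1.2858 · e^0.080818 = 1.2858 × 1.084174 = 1.3940
Market 1.4212 > fair 1.3940: forward overpriced → cash-and-carry (buy spot, short the forward).
At maturity, profit = |F_mkt − F*| = |1.4212 − 1.3940| = 0.0272 per GBP (in USD)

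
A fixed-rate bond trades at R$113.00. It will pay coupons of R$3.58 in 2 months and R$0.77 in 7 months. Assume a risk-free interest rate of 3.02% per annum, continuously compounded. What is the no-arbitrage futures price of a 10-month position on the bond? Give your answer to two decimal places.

PV(coupons) I = 3.58·e^(−0.0302·2/12) + 0.77·e^(−0.0302·7/12)
I = 3.5620 + 0.7566 = 4.3186
F = (S − I)·e^(rT) = (113.00 − 4.3186) · e^(0.0302·10/12)
= 108.6814 · e^0.025167 = 108.6814 × 1.025486 = R$111.45

R$111.45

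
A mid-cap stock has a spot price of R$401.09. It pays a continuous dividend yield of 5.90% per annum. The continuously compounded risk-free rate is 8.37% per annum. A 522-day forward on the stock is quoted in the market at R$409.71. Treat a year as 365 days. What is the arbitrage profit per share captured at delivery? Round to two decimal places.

R$5.80 per share

Fair forward: F* = S·e^(carry·T), with carry = (r − q) = 0.0837 − 0.0590 = 0.0247
F* = 401.09 · e^(0.0247 × 522/365) = 401.09 · e^0.035324 = 401.09 × 1.035955 = R$415.5112
Market R$409.71 < fair R$415.5112: forward underpriced → reverse cash-and-carry (short spot, go long the forward).
At maturity, profit = |F_mkt − F*| = |409.71 − 415.5112| = R$5.80 per share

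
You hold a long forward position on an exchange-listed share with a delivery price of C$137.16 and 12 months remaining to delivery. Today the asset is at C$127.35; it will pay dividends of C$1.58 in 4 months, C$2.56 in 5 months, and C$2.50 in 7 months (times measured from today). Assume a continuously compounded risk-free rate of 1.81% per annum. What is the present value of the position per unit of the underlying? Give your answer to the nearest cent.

-C$13.93

PV(remaining dividends) I = 1.58·e^(−0.0181·4/12) + 2.56·e^(−0.0181·5/12) + 2.50·e^(−0.0181·7/12) = 6.5850
Current forward F = (S − I)·e^(rT) = (127.35 − 6.5850)·e^(0.0181·12/12) = 120.7650 × 1.018265 = 122.9708
Value (long) = (F − K)·e^(−rT) = (122.9708 − 137.16) × 0.982063 = -13.9347
Value = -C$13.93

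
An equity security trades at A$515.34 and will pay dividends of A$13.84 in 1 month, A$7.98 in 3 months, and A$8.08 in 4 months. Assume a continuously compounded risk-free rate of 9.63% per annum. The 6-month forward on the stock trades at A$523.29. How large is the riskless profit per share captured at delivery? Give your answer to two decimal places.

A$13.32 per share

PV(dividends) I = 13.84·e^(−0.0963·1/12) + 7.98·e^(−0.0963·3/12) + 8.08·e^(−0.0963·4/12) = 29.3443
Fair forward F* = (S − I)·e^(rT) = (515.34 − 29.3443)·e^0.048150 = 485.9957 × 1.049328 = 509.9689
Market A$523.29 > fair 509.9689: forward overpriced → cash-and-carry (borrow at r, buy the stock and collect the dividends, short the forward).
Profit at T = |F_mkt − F*| = |523.29 − 509.9689| = A$13.32 per share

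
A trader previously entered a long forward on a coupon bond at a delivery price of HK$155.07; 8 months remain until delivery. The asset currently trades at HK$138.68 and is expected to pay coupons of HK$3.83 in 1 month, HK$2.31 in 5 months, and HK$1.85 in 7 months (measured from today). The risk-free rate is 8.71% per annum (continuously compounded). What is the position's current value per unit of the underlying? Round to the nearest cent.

PV(remaining coupons) I = 3.83·e^(−0.0871·1/12) + 2.31·e^(−0.0871·5/12) + 1.85·e^(−0.0871·7/12) = 7.7883
Current forward F = (S − I)·e^(rT) = (138.68 − 7.7883)·e^(0.0871·8/12) = 130.8917 × 1.059786 = 138.7172
Value (long) = (F − K)·e^(−rT) = (138.7172 − 155.07) × 0.943587 = -15.4303
Value = -HK$15.43

-HK$15.43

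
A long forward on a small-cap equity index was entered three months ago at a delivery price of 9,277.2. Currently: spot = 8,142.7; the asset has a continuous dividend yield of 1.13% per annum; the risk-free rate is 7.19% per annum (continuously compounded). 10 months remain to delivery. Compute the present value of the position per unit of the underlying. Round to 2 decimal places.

-671.28

Current fair forward for the remaining 10 months: F = S·e^((r − q)·T), (r − q) = 0.0719 − 0.0113 = 0.0606
F = 8142.7 · e^(0.0606 × 10/12) = 8142.7 × 1.05179686 = 8564.4663
Value of long forward = (F − K)·e^(−rT) = (8564.4663 − 9277.2) · e^(−0.0719·10/12)
= -712.7337 × 0.94184302 = -671.28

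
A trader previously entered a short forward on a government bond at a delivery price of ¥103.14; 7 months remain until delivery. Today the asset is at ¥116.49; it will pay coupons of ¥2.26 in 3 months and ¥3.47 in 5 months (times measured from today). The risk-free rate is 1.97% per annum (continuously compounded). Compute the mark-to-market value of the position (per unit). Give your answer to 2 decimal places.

PV(remaining coupons) I = 2.26·e^(−0.0197·3/12) + 3.47·e^(−0.0197·5/12) = 5.6905
Current forward F = (S − I)·e^(rT) = (116.49 − 5.6905)·e^(0.0197·7/12) = 110.7995 × 1.011558 = 112.0801
Value (long) = (F − K)·e^(−rT) = (112.0801 − 103.14) × 0.988574 = 8.8380
Short position value = −(long value) = -¥8.84

-¥8.84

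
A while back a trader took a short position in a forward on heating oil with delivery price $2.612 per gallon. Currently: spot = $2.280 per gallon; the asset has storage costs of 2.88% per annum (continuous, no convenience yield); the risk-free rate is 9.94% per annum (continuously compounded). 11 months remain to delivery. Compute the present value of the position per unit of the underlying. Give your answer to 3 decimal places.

$0.044 per gallon

Current fair forward for the remaining 11 months: F = S·e^((r + u)·T), (r + u) = 0.0994 + 0.0288 = 0.1282
F = 2.280 · e^(0.1282 × 11/12) = 2.280 × 1.124700 = 2.5643
Value of long forward = (F − K)·e^(−rT) = (2.5643 − 2.612) · e^(−0.0994·11/12)
= -0.0477 × 0.912911 = -0.044
Short position value = −(long value) = $0.044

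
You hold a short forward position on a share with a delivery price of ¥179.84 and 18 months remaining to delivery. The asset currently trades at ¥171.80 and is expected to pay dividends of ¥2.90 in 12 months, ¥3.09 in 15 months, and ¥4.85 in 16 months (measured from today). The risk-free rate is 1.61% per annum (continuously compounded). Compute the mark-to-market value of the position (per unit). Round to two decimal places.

¥14.38

PV(remaining dividends) I = 2.90·e^(−0.0161·12/12) + 3.09·e^(−0.0161·15/12) + 4.85·e^(−0.0161·16/12) = 10.6291
Current forward F = (S − I)·e^(rT) = (171.80 − 10.6291)·e^(0.0161·18/12) = 161.1709 × 1.024444 = 165.1106
Value (long) = (F − K)·e^(−rT) = (165.1106 − 179.84) × 0.976139 = -14.3779
Short position value = −(long value) = ¥14.38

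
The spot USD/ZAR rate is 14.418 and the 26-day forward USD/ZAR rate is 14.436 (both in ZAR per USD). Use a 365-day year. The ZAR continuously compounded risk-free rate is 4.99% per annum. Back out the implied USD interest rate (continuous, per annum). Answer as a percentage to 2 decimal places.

F = S·e^((r_ZAR − r_USD)T) ⇒ r_USD = r_ZAR − ln(F/S)/T
ln(14.436/14.418) = 0.001248; /(26/365) = 0.017520
r_USD = 0.0499 − 0.017520 = 0.032380
r_USD = 3.24%

3.24%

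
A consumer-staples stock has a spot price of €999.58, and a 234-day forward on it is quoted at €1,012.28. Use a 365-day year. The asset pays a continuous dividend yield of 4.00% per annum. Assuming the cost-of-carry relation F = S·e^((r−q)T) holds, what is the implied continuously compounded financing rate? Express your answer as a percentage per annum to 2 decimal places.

From F = S·e^((r−q)T): (r − q) = ln(F/S)/T
ln(1012.28/999.58) = ln(1.012705) = 0.012625
(r − q) = 0.012625 / (234/365) = 0.019693
r = ln(F/S)/T + q = 0.019693 + 0.0400 = 0.059693
r = 5.97%

5.97%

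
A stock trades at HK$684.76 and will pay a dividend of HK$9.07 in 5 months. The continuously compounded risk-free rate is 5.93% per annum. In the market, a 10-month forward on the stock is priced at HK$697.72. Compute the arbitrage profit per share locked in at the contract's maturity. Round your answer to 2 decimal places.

HK$12.43 per share

PV(dividends) I = 9.07·e^(−0.0593·5/12) = 8.8486
Fair forward F* = (S − I)·e^(rT) = (684.76 − 8.8486)·e^0.049417 = 675.9114 × 1.050658 = 710.1517
Market HK$697.72 < fair 710.1517: forward underpriced → reverse cash-and-carry (short the stock, invest proceeds at r, pay the dividends, go long the forward).
Profit at T = |F_mkt − F*| = |697.72 − 710.1517| = HK$12.43 per share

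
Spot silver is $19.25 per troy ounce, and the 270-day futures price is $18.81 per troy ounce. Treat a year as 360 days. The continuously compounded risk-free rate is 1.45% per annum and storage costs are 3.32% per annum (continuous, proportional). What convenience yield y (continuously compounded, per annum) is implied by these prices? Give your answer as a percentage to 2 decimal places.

7.85%

F = S·e^((r+u−y)T) ⇒ (r+u−y) = ln(F/S)/T
ln(18.81/19.25) = -0.023122; /T ⇒ -0.030829
y = r + u − ln(F/S)/T = 0.0145 + 0.0332 + 0.030829 = 0.078529
y = 7.85%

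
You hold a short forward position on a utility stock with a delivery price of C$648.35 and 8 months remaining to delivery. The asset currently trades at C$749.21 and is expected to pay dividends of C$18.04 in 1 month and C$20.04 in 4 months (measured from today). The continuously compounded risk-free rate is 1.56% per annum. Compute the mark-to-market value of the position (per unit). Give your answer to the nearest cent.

-C$69.62

PV(remaining dividends) I = 18.04·e^(−0.0156·1/12) + 20.04·e^(−0.0156·4/12) = 37.9526
Current forward F = (S − I)·e^(rT) = (749.21 − 37.9526)·e^(0.0156·8/12) = 711.2574 × 1.010454 = 718.6929
Value (long) = (F − K)·e^(−rT) = (718.6929 − 648.35) × 0.989654 = 69.6151
Short position value = −(long value) = -C$69.62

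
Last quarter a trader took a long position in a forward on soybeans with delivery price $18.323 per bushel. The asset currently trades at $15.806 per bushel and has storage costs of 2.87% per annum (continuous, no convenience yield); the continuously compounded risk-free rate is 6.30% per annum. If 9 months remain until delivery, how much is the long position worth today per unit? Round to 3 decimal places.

-$1.327 per bushel

Current fair forward for the remaining 9 months: F = S·e^((r + u)·T), (r + u) = 0.0630 + 0.0287 = 0.0917
F = 15.806 · e^(0.0917 × 9/12) = 15.806 × 1.071195 = 16.9313
Value of long forward = (F − K)·e^(−rT) = (16.9313 − 18.323) · e^(−0.0630·9/12)
= -1.3917 × 0.953849 = -1.327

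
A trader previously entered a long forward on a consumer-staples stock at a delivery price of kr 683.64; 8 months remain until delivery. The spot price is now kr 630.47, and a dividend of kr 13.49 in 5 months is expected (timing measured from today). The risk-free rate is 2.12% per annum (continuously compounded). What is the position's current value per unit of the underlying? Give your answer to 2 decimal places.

-kr 56.95

PV(remaining dividends) I = 13.49·e^(−0.0212·5/12) = 13.3714
Current forward F = (S − I)·e^(rT) = (630.47 − 13.3714)·e^(0.0212·8/12) = 617.0986 × 1.014234 = 625.8824
Value (long) = (F − K)·e^(−rT) = (625.8824 − 683.64) × 0.985966 = -56.9470
Value = -kr 56.95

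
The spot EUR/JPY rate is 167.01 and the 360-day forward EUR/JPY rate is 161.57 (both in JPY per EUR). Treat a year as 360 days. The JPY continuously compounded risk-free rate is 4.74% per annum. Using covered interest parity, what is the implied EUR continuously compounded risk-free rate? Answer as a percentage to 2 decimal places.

8.05%

F = S·e^((r_JPY − r_EUR)T) ⇒ r_EUR = r_JPY − ln(F/S)/T
ln(161.57/167.01) = -0.033115; /(360/360) = -0.033115
r_EUR = 0.0474 + 0.033115 = 0.080515
r_EUR = 8.05%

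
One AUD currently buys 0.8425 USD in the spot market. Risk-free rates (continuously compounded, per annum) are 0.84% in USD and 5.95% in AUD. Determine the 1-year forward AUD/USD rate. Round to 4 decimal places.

F = S·e^((r_USD − r_AUD)T) = 0.8425 · e^((0.0084 − 0.0595) × 1)
= 0.8425 · e^-0.051100 = 0.8425 × 0.950184
F = 0.8005 USD per AUD

0.8005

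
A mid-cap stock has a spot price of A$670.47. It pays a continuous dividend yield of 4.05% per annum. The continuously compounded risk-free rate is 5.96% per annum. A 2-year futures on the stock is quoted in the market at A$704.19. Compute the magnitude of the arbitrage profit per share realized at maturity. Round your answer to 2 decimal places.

A$7.61 per share

Fair futures: F* = S·e^(carry·T), with carry = (r − q) = 0.0596 − 0.0405 = 0.0191
F* = 670.47 · e^(0.0191 × 2) = 670.47 · e^0.038200 = 670.47 × 1.038939 = A$696.5774
Market A$704.19 > fair A$696.5774: forward overpriced → cash-and-carry (buy spot, short the forward).
At maturity, profit = |F_mkt − F*| = |704.19 − 696.5774| = A$7.61 per share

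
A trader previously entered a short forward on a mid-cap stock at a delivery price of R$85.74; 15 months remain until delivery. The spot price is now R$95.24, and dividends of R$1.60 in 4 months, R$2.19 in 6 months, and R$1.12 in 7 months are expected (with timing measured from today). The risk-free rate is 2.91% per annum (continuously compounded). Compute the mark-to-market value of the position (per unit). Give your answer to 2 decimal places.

-R$7.72

PV(remaining dividends) I = 1.60·e^(−0.0291·4/12) + 2.19·e^(−0.0291·6/12) + 1.12·e^(−0.0291·7/12) = 4.8441
Current forward F = (S − I)·e^(rT) = (95.24 − 4.8441)·e^(0.0291·15/12) = 90.3959 × 1.037045 = 93.7446
Value (long) = (F − K)·e^(−rT) = (93.7446 − 85.74) × 0.964279 = 7.7187
Short position value = −(long value) = -R$7.72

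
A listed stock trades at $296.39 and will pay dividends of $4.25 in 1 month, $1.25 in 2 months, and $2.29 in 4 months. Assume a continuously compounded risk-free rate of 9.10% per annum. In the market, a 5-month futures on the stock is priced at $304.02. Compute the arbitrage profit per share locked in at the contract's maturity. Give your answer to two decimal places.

PV(dividends) I = 4.25·e^(−0.0910·1/12) + 1.25·e^(−0.0910·2/12) + 2.29·e^(−0.0910·4/12) = 7.6707
Fair futures F* = (S − I)·e^(rT) = (296.39 − 7.6707)·e^0.037917 = 288.7193 × 1.038645 = 299.8769
Market $304.02 > fair 299.8769: forward overpriced → cash-and-carry (borrow at r, buy the stock and collect the dividends, short the forward).
Profit at T = |F_mkt − F*| = |304.02 − 299.8769| = $4.14 per share

$4.14 per share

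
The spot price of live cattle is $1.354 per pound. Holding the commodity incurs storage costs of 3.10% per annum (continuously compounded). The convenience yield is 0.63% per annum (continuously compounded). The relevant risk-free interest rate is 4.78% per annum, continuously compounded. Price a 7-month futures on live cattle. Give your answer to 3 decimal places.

$1.412 per pound

Net carry = r + u − y = 0.0478 + 0.0310 − 0.0063 = 0.0725
F = S·e^((r+u−y)T) = 1.354 · e^(0.0725 × 7/12) = 1.354 · e^0.042292
= 1.354 × 1.043199 = $1.412 per pound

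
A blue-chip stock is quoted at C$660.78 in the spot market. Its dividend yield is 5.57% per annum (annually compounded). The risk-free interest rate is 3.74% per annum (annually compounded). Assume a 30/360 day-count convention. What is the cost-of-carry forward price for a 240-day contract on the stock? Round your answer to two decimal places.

C$653.12

F = S · (1+r)^T / (1+q)^T
= 660.78 × 1.024780 / 1.036797 = 660.78 × 0.988409
F = C$653.12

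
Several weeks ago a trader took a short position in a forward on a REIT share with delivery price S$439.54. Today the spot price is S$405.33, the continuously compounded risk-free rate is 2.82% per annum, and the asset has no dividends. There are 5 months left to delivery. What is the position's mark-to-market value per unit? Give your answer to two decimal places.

S$29.08

Current fair forward for the remaining 5 months: F = S·e^(r·T), r = 0.0282
F = 405.33 · e^(0.0282 × 5/12) = 405.33 × 1.011819 = 410.1206
Value of long forward = (F − K)·e^(−rT) = (410.1206 − 439.54) · e^(−0.0282·5/12)
= -29.4194 × 0.988319 = -29.08
Short position value = −(long value) = S$29.08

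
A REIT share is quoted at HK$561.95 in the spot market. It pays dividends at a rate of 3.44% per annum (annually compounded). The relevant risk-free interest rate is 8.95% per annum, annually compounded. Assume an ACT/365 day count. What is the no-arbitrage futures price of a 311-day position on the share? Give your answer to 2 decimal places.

F = S · (1+r)^T / (1+q)^T
= 561.95 × 1.075771 / 1.029237 = 561.95 × 1.045212
F = HK$587.36

HK$587.36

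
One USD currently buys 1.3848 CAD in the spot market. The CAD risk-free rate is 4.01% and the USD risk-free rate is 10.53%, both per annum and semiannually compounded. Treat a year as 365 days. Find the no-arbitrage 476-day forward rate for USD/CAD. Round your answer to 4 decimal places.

By covered interest parity, F = S · (1+r_CAD/2)^(2T) / (1+r_USD/2)^(2T)
= 1.3848 × 1.053141 / 1.143198 = 1.3848 × 0.921224
F = 1.2757 CAD per USD

1.2757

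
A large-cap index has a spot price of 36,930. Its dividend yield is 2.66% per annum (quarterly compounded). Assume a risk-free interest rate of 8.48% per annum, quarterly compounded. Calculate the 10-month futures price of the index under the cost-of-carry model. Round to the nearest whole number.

F = S · (1+r/4)^(4T) / (1+q/4)^(4T)
= 36930 × 1.072431 / 1.022339 = 36930 × 1.048997
F = 38,739

38,739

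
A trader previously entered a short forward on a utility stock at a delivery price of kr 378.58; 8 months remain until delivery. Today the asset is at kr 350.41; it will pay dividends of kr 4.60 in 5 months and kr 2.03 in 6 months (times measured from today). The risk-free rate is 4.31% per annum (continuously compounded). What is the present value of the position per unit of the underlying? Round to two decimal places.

PV(remaining dividends) I = 4.60·e^(−0.0431·5/12) + 2.03·e^(−0.0431·6/12) = 6.5049
Current forward F = (S − I)·e^(rT) = (350.41 − 6.5049)·e^(0.0431·8/12) = 343.9051 × 1.029150 = 353.9299
Value (long) = (F − K)·e^(−rT) = (353.9299 − 378.58) × 0.971676 = -23.9519
Short position value = −(long value) = kr 23.95

kr 23.95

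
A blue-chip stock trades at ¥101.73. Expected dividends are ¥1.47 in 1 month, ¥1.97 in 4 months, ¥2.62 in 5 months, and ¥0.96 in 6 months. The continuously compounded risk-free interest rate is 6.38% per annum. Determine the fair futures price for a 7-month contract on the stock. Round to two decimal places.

¥98.45

PV(dividends) I = 1.47·e^(−0.0638·1/12) + 1.97·e^(−0.0638·4/12) + 2.62·e^(−0.0638·5/12) + 0.96·e^(−0.0638·6/12)
I = 1.4622 + 1.9285 + 2.5513 + 0.9299 = 6.8719
F = (S − I)·e^(rT) = (101.73 − 6.8719) · e^(0.0638·7/12)
= 94.8581 · e^0.037217 = 94.8581 × 1.037918 = ¥98.45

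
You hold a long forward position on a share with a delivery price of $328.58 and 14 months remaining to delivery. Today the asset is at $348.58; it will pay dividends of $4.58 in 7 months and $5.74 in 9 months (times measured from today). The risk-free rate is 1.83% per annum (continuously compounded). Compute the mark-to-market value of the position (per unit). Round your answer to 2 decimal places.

$16.75

PV(remaining dividends) I = 4.58·e^(−0.0183·7/12) + 5.74·e^(−0.0183·9/12) = 10.1931
Current forward F = (S − I)·e^(rT) = (348.58 − 10.1931)·e^(0.0183·14/12) = 338.3869 × 1.021580 = 345.6893
Value (long) = (F − K)·e^(−rT) = (345.6893 − 328.58) × 0.978876 = 16.7479
Value = $16.75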